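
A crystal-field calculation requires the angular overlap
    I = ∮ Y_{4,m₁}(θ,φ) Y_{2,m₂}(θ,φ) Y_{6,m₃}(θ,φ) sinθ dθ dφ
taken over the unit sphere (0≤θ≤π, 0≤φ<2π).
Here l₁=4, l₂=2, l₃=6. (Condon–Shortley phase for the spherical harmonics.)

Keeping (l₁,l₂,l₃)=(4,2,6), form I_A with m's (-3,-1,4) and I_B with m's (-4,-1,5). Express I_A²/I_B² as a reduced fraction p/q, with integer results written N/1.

16/11

l's match ⇒ only the (l;m) 3-j factors differ between A and B.
A: triangle coeff Δ(4,2,6) = 1/6435; Σ_t [0,0]: t=0:+1/30240 = 1/30240; (3j)²=16/429 [(4 2 6; -3 -1 4)], sign=+1
B: triangle coeff Δ(4,2,6) = 1/6435; Σ_t [0,0]: t=0:+1/241920 = 1/241920; (3j)²=1/39 [(4 2 6; -4 -1 5)], sign=-1
I_A²/I_B² = (16/429)/(1/39) = 16/11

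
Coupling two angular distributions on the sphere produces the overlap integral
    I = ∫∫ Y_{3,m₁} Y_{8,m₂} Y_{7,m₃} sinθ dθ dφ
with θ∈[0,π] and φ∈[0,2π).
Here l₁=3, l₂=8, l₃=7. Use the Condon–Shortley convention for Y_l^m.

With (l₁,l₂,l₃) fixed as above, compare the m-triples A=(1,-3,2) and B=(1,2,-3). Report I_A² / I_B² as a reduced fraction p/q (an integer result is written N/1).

1617/841

Same 3,8,7: normalisation and zero-m 3j drop out of the ratio.
A: Δ: 4! 2! 12! / 19! → 1/5290740; sum: t=0:+1/29030400 t=1:−1/5806080 t=2:+1/17418240 = -1/12441600; 3j²(3 8 7; 1 -3 2) = Δ·Π!·Σ² = 154/12597  (sign +1)
B: Δ: 4! 2! 12! / 19! → 1/5290740; sum: t=0:+1/348364800 t=1:−1/13063680 t=2:+1/7741440 = 29/522547200; 3j²(3 8 7; 1 2 -3) = Δ·Π!·Σ² = 1682/264537  (sign +1)
I_A²/I_B² = (154/12597)/(1682/264537) = 1617/841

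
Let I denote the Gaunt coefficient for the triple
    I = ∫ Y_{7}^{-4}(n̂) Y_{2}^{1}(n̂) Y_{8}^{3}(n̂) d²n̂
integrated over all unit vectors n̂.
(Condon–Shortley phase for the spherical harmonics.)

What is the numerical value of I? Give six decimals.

Σlᵢ=17 odd — θ-integrand is odd under cosθ→−cosθ; I=0

0.000000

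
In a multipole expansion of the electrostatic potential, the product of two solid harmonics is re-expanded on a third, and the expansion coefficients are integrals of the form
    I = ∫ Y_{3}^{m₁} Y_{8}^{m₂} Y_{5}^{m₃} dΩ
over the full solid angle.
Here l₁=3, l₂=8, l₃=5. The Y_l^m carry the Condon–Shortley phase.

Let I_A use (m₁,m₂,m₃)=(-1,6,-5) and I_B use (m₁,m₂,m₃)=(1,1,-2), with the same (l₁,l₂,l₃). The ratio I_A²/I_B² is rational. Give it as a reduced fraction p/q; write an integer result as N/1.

Same 3,8,5: normalisation and zero-m 3j drop out of the ratio.
A: Δ: 6! 0! 10! / 17! → 1/136136; sum: t=4:+1/174182400 = 1/174182400; 3j²(3 8 5; -1 6 -5) = Δ·Π!·Σ² = 1/136  (sign +1)
B: Δ: 6! 0! 10! / 17! → 1/136136; sum: t=2:+1/1451520 = 1/1451520; 3j²(3 8 5; 1 1 -2) = Δ·Π!·Σ² = 45/4862  (sign -1)
I_A²/I_B² = (1/136)/(45/4862) = 143/180

143/180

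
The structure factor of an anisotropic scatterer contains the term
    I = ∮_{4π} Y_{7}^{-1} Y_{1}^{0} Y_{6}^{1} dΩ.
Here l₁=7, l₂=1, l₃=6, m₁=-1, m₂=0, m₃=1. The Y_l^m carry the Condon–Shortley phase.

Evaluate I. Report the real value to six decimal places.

-0.242415

Rules hold: Σm=0, L=14 even, 6≤6≤8.
N = 15·3·13 = 585
Δ = 2!·12!·0!/15! = 1/1365
Racah Σ t=1..1: t=1:−1/518400 = -1/518400
⇒ 3j(7 1 6; 0 0 0)² = 7/195, sgn -1
Racah Σ t=1..1: t=1:−1/604800 = -1/604800
⇒ 3j(7 1 6; -1 0 1)² = 16/455, sgn +1
4πI² = N·(3j₀)²·(3jₘ)² = 48/65
I = -1·√(0.738462/4π) = -0.24241473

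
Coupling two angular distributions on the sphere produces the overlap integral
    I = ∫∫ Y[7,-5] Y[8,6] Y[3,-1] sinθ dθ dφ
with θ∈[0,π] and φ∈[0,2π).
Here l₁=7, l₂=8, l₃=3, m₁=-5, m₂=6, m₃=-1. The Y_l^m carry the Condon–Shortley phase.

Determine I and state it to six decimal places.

0.053058

Rules hold: Σm=0, L=18 even, 1≤3≤15.
N = 15·17·7 = 1785
Δ = 12!·2!·4!/19! = 1/5290740
Racah Σ t=5..7: t=5:−1/7257600 t=6:+1/2073600 t=7:−1/7257600 = 1/4838400
⇒ 3j(7 8 3; 0 0 0)² = 252/20995, sgn -1
Racah Σ t=10..12: t=10:+1/348364800 t=11:−1/239500800 t=12:+1/3832012800 = -1/958003200
⇒ 3j(7 8 3; -5 6 -1)² = 8/4845, sgn -1
4πI² = N·(3j₀)²·(3jₘ)² = 14112/398905
I = +1·√(0.0353768/4π) = 0.05305846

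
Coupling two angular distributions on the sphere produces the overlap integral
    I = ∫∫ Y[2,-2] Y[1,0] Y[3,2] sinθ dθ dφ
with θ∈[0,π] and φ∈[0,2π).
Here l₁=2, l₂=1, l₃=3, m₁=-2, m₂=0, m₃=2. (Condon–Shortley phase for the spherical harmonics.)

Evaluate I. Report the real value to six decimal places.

0.184674

Checks pass: Σm=0; 6 even; l₃=3∈[1,3].
(2·2+1)(2·1+1)(2·3+1) = 105
Δ: 0! 4! 2! / 7! → 1/105
sum: t=0:+1/4 = 1/4
3j²(2 1 3; 0 0 0) = Δ·Π!·Σ² = 3/35  (sign -1)
sum: t=0:+1/24 = 1/24
3j²(2 1 3; -2 0 2) = Δ·Π!·Σ² = 1/21  (sign -1)
combine: 4πI² = 105·3/35·1/21 = 3/7
take √, sign +1: I = 0.18467439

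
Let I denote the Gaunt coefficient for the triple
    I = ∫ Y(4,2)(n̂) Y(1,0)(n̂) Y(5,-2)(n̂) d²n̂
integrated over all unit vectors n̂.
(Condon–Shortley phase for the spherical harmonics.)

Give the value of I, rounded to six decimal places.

m-sum 0 ✓  L=10 even ✓  3≤5≤5 ✓
Π(2lᵢ+1) = 9×3×11 = 297
triangle coeff Δ(4,1,5) = 1/495
Σ_t [0,0]: t=0:+1/576 = 1/576
(3j)²=5/99 [(4 1 5; 0 0 0)], sign=-1
Σ_t [0,0]: t=0:+1/1440 = 1/1440
(3j)²=7/165 [(4 1 5; 2 0 -2)], sign=-1
⇒ 4πI² = 7/11
I = (+1)√(7/11/(4π)) = 0.22503380

0.225034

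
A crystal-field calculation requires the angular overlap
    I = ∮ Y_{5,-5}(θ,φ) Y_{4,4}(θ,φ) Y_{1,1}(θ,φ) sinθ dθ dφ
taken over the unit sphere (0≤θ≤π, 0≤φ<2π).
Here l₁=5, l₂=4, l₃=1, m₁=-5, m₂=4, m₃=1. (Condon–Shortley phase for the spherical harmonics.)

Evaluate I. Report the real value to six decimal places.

-0.329416

Rules hold: Σm=0, L=10 even, 1≤1≤9.
N = 11·9·3 = 297
Δ = 8!·2!·0!/11! = 1/495
Racah Σ t=4..4: t=4:+1/576 = 1/576
⇒ 3j(5 4 1; 0 0 0)² = 5/99, sgn -1
Racah Σ t=8..8: t=8:+1/80640 = 1/80640
⇒ 3j(5 4 1; -5 4 1)² = 1/11, sgn +1
4πI² = N·(3j₀)²·(3jₘ)² = 15/11
I = -1·√(1.36364/4π) = -0.32941575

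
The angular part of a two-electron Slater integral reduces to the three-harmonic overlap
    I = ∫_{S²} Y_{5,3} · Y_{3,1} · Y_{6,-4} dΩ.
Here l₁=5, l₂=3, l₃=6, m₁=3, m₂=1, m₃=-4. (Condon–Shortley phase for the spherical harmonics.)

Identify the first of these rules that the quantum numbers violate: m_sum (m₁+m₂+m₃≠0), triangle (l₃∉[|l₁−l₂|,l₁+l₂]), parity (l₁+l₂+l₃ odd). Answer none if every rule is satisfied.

none

Σmᵢ = 0  ✓
l₃∈[|l₁−l₂|,l₁+l₂]=[2,8], have l₃=6  ✓
Σlᵢ = 14 ⇒ even  ✓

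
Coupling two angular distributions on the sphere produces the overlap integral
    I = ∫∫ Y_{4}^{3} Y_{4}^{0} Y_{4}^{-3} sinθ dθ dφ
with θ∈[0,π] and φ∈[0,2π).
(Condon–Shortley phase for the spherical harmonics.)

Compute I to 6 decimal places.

m-sum 0 ✓  L=12 even ✓  0≤4≤8 ✓
Π(2lᵢ+1) = 9×9×9 = 729
triangle coeff Δ(4,4,4) = 1/450450
Σ_t [0,4]: t=0:+1/13824 t=1:−1/216 t=2:+1/64 t=3:−1/216 t=4:+1/13824 = 5/768
(3j)²=18/1001 [(4 4 4; 0 0 0)], sign=+1
Σ_t [0,1]: t=0:+1/3456 t=1:−1/864 = -1/1152
(3j)²=7/286 [(4 4 4; 3 0 -3)], sign=+1
⇒ 4πI² = 6561/20449
I = (+1)√(6561/20449/(4π)) = 0.15978796

0.159788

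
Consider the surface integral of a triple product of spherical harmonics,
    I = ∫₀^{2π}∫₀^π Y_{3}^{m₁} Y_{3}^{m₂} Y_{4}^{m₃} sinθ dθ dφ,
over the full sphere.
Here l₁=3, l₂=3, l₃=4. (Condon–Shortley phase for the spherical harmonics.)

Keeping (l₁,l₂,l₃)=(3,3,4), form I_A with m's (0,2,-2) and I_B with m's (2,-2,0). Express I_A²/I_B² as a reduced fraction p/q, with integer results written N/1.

3/49

Shared (l₁,l₂,l₃)=(3,3,4): N and (l;000)² cancel in I_A²/I_B².
A: Δ = 2!·4!·4!/11! = 1/34650; Racah Σ t=1..2: t=1:−1/96 t=2:+1/72 = 1/288; ⇒ 3j(3 3 4; 0 2 -2)² = 1/462, sgn +1
B: Δ = 2!·4!·4!/11! = 1/34650; Racah Σ t=0..1: t=0:+1/72 t=1:−1/576 = 7/576; ⇒ 3j(3 3 4; 2 -2 0)² = 7/198, sgn +1
I_A²/I_B² = (1/462)/(7/198) = 3/49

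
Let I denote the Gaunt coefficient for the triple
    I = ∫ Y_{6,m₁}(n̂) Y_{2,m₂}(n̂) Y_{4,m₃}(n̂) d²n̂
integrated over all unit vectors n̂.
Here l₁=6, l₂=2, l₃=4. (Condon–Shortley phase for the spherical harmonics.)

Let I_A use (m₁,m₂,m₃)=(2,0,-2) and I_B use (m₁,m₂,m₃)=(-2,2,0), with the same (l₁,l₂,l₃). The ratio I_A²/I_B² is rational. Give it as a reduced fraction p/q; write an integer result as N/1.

12/5

l's match ⇒ only the (l;m) 3-j factors differ between A and B.
A: triangle coeff Δ(6,2,4) = 1/6435; Σ_t [2,2]: t=2:+1/5760 = 1/5760; (3j)²=56/2145 [(6 2 4; 2 0 -2)], sign=+1
B: triangle coeff Δ(6,2,4) = 1/6435; Σ_t [4,4]: t=4:+1/13824 = 1/13824; (3j)²=14/1287 [(6 2 4; -2 2 0)], sign=+1
I_A²/I_B² = (56/2145)/(14/1287) = 12/5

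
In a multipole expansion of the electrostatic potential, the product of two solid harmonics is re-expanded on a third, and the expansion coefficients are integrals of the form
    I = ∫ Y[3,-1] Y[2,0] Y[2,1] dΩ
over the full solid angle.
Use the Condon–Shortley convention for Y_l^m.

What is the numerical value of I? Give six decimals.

0.000000

L=7 odd ⇒ parity kills the (l;000) factor ⇒ I = 0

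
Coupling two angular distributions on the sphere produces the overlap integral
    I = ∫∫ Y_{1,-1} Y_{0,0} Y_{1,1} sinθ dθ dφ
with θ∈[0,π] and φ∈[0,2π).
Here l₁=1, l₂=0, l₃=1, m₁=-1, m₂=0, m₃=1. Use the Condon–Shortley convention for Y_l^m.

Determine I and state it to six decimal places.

-0.282095

m-sum 0 ✓  L=2 even ✓  1≤1≤1 ✓
Π(2lᵢ+1) = 3×1×3 = 9
triangle coeff Δ(1,0,1) = 1/3
Σ_t [0,0]: t=0:+1/1 = 1/1
(3j)²=1/3 [(1 0 1; 0 0 0)], sign=-1
Σ_t [0,0]: t=0:+1/2 = 1/2
(3j)²=1/3 [(1 0 1; -1 0 1)], sign=+1
⇒ 4πI² = 1/1
I = (-1)√(1/1/(4π)) = -0.28209479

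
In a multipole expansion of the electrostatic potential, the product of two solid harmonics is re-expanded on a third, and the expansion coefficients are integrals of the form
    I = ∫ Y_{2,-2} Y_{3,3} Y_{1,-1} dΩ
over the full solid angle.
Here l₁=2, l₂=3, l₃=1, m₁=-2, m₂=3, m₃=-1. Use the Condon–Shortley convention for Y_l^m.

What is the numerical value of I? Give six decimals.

-0.319865

Checks pass: Σm=0; 6 even; l₃=1∈[1,5].
(2·2+1)(2·3+1)(2·1+1) = 105
Δ: 4! 0! 2! / 7! → 1/105
sum: t=2:+1/4 = 1/4
3j²(2 3 1; 0 0 0) = Δ·Π!·Σ² = 3/35  (sign -1)
sum: t=4:+1/48 = 1/48
3j²(2 3 1; -2 3 -1) = Δ·Π!·Σ² = 1/7  (sign +1)
combine: 4πI² = 105·3/35·1/7 = 9/7
take √, sign -1: I = -0.31986543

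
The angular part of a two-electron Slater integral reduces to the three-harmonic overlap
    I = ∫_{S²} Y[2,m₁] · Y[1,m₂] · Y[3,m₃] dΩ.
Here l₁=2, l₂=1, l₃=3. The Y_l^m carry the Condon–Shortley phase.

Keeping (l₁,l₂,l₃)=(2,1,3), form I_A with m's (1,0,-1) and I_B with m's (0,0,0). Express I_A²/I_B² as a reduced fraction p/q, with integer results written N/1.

Same 2,1,3: normalisation and zero-m 3j drop out of the ratio.
A: Δ: 0! 4! 2! / 7! → 1/105; sum: t=0:+1/6 = 1/6; 3j²(2 1 3; 1 0 -1) = Δ·Π!·Σ² = 8/105  (sign +1)
B: Δ: 0! 4! 2! / 7! → 1/105; sum: t=0:+1/4 = 1/4; 3j²(2 1 3; 0 0 0) = Δ·Π!·Σ² = 3/35  (sign -1)
I_A²/I_B² = (8/105)/(3/35) = 8/9

8/9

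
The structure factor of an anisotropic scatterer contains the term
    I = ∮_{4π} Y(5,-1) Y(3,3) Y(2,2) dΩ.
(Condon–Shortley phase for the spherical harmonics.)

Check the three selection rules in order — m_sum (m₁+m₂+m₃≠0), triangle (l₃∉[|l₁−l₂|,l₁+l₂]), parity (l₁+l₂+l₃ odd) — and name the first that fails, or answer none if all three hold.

m_sum

Σmᵢ = 4  ✗
l₃∈[|l₁−l₂|,l₁+l₂]=[2,8], have l₃=2
Σlᵢ = 10 ⇒ even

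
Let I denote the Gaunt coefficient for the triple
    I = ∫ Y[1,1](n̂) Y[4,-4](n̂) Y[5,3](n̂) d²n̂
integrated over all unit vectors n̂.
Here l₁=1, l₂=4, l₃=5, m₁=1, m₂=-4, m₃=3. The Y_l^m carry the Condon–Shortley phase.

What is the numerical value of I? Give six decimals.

-0.049106

m-sum 0 ✓  L=10 even ✓  3≤5≤5 ✓
Π(2lᵢ+1) = 3×9×11 = 297
triangle coeff Δ(1,4,5) = 1/495
Σ_t [0,0]: t=0:+1/576 = 1/576
(3j)²=5/99 [(1 4 5; 0 0 0)], sign=-1
Σ_t [0,0]: t=0:+1/80640 = 1/80640
(3j)²=1/495 [(1 4 5; 1 -4 3)], sign=+1
⇒ 4πI² = 1/33
I = (-1)√(1/33/(4π)) = -0.04910640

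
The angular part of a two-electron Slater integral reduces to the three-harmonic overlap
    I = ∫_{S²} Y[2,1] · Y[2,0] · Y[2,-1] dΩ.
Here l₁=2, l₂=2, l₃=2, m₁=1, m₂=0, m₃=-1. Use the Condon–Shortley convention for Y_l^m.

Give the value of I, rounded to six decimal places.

-0.090112

Checks pass: Σm=0; 6 even; l₃=2∈[0,4].
(2·2+1)(2·2+1)(2·2+1) = 125
Δ: 2! 2! 2! / 7! → 1/630
sum: t=0:+1/8 t=1:−1/1 t=2:+1/8 = -3/4
3j²(2 2 2; 0 0 0) = Δ·Π!·Σ² = 2/35  (sign -1)
sum: t=0:+1/4 t=1:−1/2 = -1/4
3j²(2 2 2; 1 0 -1) = Δ·Π!·Σ² = 1/70  (sign +1)
combine: 4πI² = 125·2/35·1/70 = 5/49
take √, sign -1: I = -0.09011188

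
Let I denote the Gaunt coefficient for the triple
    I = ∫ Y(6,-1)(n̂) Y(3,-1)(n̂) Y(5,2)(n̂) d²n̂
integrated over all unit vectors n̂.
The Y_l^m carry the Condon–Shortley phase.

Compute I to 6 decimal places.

Rules hold: Σm=0, L=14 even, 3≤5≤9.
N = 13·7·11 = 1001
Δ = 4!·8!·2!/15! = 1/675675
Racah Σ t=1..3: t=1:−1/8640 t=2:+1/2304 t=3:−1/8640 = 7/34560
⇒ 3j(6 3 5; 0 0 0)² = 7/429, sgn -1
Racah Σ t=0..2: t=0:+1/241920 t=1:−1/8640 t=2:+1/5760 = 1/16128
⇒ 3j(6 3 5; -1 -1 2)² = 5/1001, sgn -1
4πI² = N·(3j₀)²·(3jₘ)² = 35/429
I = +1·√(0.0815851/4π) = 0.08057502

0.080575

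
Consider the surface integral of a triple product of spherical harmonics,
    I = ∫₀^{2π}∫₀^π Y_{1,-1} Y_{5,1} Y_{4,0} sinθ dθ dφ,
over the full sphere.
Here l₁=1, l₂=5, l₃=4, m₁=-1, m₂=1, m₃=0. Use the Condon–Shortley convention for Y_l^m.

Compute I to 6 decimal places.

Rules hold: Σm=0, L=10 even, 4≤4≤6.
N = 3·11·9 = 297
Δ = 2!·0!·8!/11! = 1/495
Racah Σ t=1..1: t=1:−1/576 = -1/576
⇒ 3j(1 5 4; 0 0 0)² = 5/99, sgn -1
Racah Σ t=2..2: t=2:+1/1152 = 1/1152
⇒ 3j(1 5 4; -1 1 0)² = 1/33, sgn +1
4πI² = N·(3j₀)²·(3jₘ)² = 5/11
I = -1·√(0.454545/4π) = -0.19018827

-0.190188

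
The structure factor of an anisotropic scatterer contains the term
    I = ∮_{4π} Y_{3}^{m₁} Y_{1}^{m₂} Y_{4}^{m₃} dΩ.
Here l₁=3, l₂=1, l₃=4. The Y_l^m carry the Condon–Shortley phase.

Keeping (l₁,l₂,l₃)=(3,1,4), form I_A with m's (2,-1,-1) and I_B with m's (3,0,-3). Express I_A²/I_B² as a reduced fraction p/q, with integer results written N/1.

l's match ⇒ only the (l;m) 3-j factors differ between A and B.
A: triangle coeff Δ(3,1,4) = 1/252; Σ_t [0,0]: t=0:+1/240 = 1/240; (3j)²=1/84 [(3 1 4; 2 -1 -1)], sign=-1
B: triangle coeff Δ(3,1,4) = 1/252; Σ_t [0,0]: t=0:+1/720 = 1/720; (3j)²=1/36 [(3 1 4; 3 0 -3)], sign=-1
I_A²/I_B² = (1/84)/(1/36) = 3/7

3/7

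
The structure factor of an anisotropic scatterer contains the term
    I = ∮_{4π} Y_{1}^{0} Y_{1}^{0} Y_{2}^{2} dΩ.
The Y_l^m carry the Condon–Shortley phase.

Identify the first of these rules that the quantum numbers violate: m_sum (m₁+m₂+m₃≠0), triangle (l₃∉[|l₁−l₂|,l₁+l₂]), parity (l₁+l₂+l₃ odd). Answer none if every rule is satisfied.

m₁+m₂+m₃ = 0 + 0 + 2 = 2  ✗
triangle: |1−1|=0 ≤ l₃=2 ≤ 1+1=2
parity: l₁+l₂+l₃ = 4 is even

m_sum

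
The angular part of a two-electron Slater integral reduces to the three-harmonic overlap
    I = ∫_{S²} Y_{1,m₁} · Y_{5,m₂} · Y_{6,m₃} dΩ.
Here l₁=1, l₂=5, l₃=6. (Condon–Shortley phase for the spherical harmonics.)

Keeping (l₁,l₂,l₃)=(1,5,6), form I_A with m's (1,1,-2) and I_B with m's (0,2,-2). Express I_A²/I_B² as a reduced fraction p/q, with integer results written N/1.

7/8

l's match ⇒ only the (l;m) 3-j factors differ between A and B.
A: triangle coeff Δ(1,5,6) = 1/858; Σ_t [0,0]: t=0:+1/34560 = 1/34560; (3j)²=14/429 [(1 5 6; 1 1 -2)], sign=+1
B: triangle coeff Δ(1,5,6) = 1/858; Σ_t [0,0]: t=0:+1/30240 = 1/30240; (3j)²=16/429 [(1 5 6; 0 2 -2)], sign=+1
I_A²/I_B² = (14/429)/(16/429) = 7/8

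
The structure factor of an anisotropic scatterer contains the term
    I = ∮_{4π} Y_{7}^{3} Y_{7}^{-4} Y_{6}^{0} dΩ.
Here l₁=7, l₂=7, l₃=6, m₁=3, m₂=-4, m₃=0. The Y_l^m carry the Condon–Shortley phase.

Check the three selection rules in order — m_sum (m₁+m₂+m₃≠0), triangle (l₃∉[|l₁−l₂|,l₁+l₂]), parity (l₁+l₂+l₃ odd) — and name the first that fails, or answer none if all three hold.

m_sum

Σmᵢ = -1  ✗
l₃∈[|l₁−l₂|,l₁+l₂]=[0,14], have l₃=6
Σlᵢ = 20 ⇒ even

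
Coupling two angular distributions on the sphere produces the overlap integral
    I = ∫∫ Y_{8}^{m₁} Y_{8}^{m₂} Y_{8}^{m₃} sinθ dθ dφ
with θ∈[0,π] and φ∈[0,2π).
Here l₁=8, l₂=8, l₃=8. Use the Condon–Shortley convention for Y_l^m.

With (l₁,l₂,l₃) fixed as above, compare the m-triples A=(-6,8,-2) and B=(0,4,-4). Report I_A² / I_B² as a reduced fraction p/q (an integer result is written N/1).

7098/625

Shared (l₁,l₂,l₃)=(8,8,8): N and (l;000)² cancel in I_A²/I_B².
A: Δ = 8!·8!·8!/25! = 1/236637794250; Racah Σ t=8..8: t=8:+1/2341011456000 = 1/2341011456000; ⇒ 3j(8 8 8; -6 8 -2)² = 273/37145, sgn +1
B: Δ = 8!·8!·8!/25! = 1/236637794250; Racah Σ t=4..8: t=4:+1/13377208320 t=5:−1/2612736000 t=6:+1/2985984000 t=7:−1/18289152000 t=8:+1/936404582400 = -1/37456183296; ⇒ 3j(8 8 8; 0 4 -4)² = 125/193154, sgn -1
I_A²/I_B² = (273/37145)/(125/193154) = 7098/625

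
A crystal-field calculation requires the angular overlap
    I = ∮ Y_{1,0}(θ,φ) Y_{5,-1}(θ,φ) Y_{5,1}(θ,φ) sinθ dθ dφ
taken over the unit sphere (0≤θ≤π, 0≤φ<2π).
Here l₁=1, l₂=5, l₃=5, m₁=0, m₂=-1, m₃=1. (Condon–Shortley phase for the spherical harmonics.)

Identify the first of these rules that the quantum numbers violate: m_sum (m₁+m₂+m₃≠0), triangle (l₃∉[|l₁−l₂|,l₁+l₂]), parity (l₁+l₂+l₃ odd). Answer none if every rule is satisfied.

parity

azimuthal sum: 0 − 1 + 1 = 0  ✓
4 ≤ 5 ≤ 6 (triangle on l)  ✓
L = 1 + 5 + 5 = 11 (odd)  ✗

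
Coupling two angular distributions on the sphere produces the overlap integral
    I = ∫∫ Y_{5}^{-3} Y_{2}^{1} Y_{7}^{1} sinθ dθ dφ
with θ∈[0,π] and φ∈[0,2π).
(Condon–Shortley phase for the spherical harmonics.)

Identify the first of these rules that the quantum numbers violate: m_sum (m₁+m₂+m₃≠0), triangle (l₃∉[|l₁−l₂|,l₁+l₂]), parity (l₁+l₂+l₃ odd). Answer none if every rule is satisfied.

m_sum

Σmᵢ = -1  ✗
l₃∈[|l₁−l₂|,l₁+l₂]=[3,7], have l₃=7
Σlᵢ = 14 ⇒ even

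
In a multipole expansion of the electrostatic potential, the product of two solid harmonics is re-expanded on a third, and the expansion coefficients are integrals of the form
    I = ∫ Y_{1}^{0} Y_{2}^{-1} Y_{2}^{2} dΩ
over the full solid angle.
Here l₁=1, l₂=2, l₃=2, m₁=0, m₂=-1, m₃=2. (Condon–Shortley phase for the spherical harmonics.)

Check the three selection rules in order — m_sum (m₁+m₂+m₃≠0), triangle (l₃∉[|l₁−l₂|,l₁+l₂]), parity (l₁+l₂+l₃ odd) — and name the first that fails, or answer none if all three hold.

m_sum

azimuthal sum: 0 − 1 + 2 = 1  ✗
1 ≤ 2 ≤ 3 (triangle on l)
L = 1 + 2 + 2 = 5 (odd)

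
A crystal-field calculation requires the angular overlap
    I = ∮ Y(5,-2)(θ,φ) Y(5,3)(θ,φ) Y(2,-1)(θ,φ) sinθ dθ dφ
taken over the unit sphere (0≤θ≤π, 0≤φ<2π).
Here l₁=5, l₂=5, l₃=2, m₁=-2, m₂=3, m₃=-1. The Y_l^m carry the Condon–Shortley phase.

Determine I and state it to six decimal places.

Checks pass: Σm=0; 12 even; l₃=2∈[0,10].
(2·5+1)(2·5+1)(2·2+1) = 605
Δ: 8! 2! 2! / 13! → 1/38610
sum: t=3:−1/2880 t=4:+1/576 t=5:−1/2880 = 1/960
3j²(5 5 2; 0 0 0) = Δ·Π!·Σ² = 10/429  (sign +1)
sum: t=6:+1/2880 t=7:−1/10080 = 1/4032
3j²(5 5 2; -2 3 -1) = Δ·Π!·Σ² = 10/429  (sign -1)
combine: 4πI² = 605·10/429·10/429 = 500/1521
take √, sign -1: I = -0.16173926

-0.161739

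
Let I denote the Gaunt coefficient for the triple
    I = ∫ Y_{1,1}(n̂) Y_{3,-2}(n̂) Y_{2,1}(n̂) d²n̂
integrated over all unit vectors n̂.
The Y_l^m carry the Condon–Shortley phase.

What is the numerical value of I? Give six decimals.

m-sum 0 ✓  L=6 even ✓  2≤2≤4 ✓
Π(2lᵢ+1) = 3×7×5 = 105
triangle coeff Δ(1,3,2) = 1/105
Σ_t [1,1]: t=1:−1/4 = -1/4
(3j)²=3/35 [(1 3 2; 0 0 0)], sign=-1
Σ_t [0,0]: t=0:+1/12 = 1/12
(3j)²=2/21 [(1 3 2; 1 -2 1)], sign=-1
⇒ 4πI² = 6/7
I = (+1)√(6/7/(4π)) = 0.26116903

0.261169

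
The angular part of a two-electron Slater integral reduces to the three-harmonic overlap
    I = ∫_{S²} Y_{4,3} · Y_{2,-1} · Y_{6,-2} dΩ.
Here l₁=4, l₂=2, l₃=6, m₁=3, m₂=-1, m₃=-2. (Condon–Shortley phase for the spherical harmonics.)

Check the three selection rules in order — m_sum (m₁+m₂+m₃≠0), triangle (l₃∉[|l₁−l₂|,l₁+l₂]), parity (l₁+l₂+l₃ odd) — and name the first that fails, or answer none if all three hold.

none

Σmᵢ = 0  ✓
l₃∈[|l₁−l₂|,l₁+l₂]=[2,6], have l₃=6  ✓
Σlᵢ = 12 ⇒ even  ✓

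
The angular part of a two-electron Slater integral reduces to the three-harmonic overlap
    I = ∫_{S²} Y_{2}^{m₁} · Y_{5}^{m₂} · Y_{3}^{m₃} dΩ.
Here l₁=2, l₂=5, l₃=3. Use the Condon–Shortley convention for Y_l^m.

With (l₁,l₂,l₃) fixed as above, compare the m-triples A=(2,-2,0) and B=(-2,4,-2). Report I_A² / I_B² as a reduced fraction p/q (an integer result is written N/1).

Shared (l₁,l₂,l₃)=(2,5,3): N and (l;000)² cancel in I_A²/I_B².
A: Δ = 4!·0!·6!/11! = 1/2310; Racah Σ t=0..0: t=0:+1/864 = 1/864; ⇒ 3j(2 5 3; 2 -2 0)² = 1/66, sgn -1
B: Δ = 4!·0!·6!/11! = 1/2310; Racah Σ t=4..4: t=4:+1/2880 = 1/2880; ⇒ 3j(2 5 3; -2 4 -2)² = 3/55, sgn -1
I_A²/I_B² = (1/66)/(3/55) = 5/18

5/18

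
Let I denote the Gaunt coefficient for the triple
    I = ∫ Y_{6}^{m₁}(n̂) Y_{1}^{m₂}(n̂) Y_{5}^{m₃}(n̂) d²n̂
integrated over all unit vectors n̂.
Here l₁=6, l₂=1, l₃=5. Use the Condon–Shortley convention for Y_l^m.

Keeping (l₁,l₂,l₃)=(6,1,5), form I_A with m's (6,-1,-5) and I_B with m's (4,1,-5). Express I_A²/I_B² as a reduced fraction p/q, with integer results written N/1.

l's match ⇒ only the (l;m) 3-j factors differ between A and B.
A: triangle coeff Δ(6,1,5) = 1/858; Σ_t [0,0]: t=0:+1/7257600 = 1/7257600; (3j)²=1/13 [(6 1 5; 6 -1 -5)], sign=+1
B: triangle coeff Δ(6,1,5) = 1/858; Σ_t [2,2]: t=2:+1/7257600 = 1/7257600; (3j)²=1/858 [(6 1 5; 4 1 -5)], sign=+1
I_A²/I_B² = (1/13)/(1/858) = 66/1

66/1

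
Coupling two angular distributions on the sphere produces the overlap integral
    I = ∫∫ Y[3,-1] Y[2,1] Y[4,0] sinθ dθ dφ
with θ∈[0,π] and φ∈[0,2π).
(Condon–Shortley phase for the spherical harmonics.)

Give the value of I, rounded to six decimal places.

Σlᵢ=9 odd — θ-integrand is odd under cosθ→−cosθ; I=0

0.000000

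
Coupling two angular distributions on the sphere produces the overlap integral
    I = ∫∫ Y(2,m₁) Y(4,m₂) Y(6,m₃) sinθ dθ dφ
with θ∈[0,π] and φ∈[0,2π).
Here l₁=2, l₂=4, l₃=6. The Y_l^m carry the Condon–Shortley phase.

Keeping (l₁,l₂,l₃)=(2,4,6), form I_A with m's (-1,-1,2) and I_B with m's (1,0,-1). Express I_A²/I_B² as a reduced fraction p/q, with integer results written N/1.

32/25

Same 2,4,6: normalisation and zero-m 3j drop out of the ratio.
A: Δ: 0! 4! 8! / 13! → 1/6435; sum: t=0:+1/4320 = 1/4320; 3j²(2 4 6; -1 -1 2) = Δ·Π!·Σ² = 224/6435  (sign +1)
B: Δ: 0! 4! 8! / 13! → 1/6435; sum: t=0:+1/3456 = 1/3456; 3j²(2 4 6; 1 0 -1) = Δ·Π!·Σ² = 35/1287  (sign -1)
I_A²/I_B² = (224/6435)/(35/1287) = 32/25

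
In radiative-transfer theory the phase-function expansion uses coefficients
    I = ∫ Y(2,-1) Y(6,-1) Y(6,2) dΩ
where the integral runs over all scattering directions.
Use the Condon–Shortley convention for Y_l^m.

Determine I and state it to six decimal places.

0.088837

m-sum 0 ✓  L=14 even ✓  4≤6≤8 ✓
Π(2lᵢ+1) = 5×13×13 = 845
triangle coeff Δ(2,6,6) = 1/90090
Σ_t [0,2]: t=0:+1/69120 t=1:−1/14400 t=2:+1/69120 = -7/172800
(3j)²=14/715 [(2 6 6; 0 0 0)], sign=-1
Σ_t [1,2]: t=1:−1/34560 t=2:+1/60480 = -1/80640
(3j)²=6/1001 [(2 6 6; -1 -1 2)], sign=-1
⇒ 4πI² = 12/121
I = (+1)√(12/121/(4π)) = 0.08883682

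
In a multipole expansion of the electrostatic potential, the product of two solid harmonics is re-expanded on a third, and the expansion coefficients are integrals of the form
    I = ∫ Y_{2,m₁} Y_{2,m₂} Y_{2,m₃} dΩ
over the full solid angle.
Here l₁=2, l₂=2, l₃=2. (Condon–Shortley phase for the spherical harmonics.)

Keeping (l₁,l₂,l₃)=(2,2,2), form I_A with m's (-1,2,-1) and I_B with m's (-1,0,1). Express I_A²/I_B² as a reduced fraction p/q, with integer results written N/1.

Same 2,2,2: normalisation and zero-m 3j drop out of the ratio.
A: Δ: 2! 2! 2! / 7! → 1/630; sum: t=2:+1/4 = 1/4; 3j²(2 2 2; -1 2 -1) = Δ·Π!·Σ² = 3/35  (sign -1)
B: Δ: 2! 2! 2! / 7! → 1/630; sum: t=1:−1/2 t=2:+1/4 = -1/4; 3j²(2 2 2; -1 0 1) = Δ·Π!·Σ² = 1/70  (sign +1)
I_A²/I_B² = (3/35)/(1/70) = 6/1

6/1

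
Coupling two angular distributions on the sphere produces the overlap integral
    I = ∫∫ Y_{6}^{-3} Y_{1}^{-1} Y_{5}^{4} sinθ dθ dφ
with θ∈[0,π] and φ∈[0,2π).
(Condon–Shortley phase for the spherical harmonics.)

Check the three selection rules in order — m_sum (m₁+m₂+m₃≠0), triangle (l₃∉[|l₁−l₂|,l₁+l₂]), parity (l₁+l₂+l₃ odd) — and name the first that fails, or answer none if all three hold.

azimuthal sum: -3 − 1 + 4 = 0  ✓
5 ≤ 5 ≤ 7 (triangle on l)  ✓
L = 6 + 1 + 5 = 12 (even)  ✓

none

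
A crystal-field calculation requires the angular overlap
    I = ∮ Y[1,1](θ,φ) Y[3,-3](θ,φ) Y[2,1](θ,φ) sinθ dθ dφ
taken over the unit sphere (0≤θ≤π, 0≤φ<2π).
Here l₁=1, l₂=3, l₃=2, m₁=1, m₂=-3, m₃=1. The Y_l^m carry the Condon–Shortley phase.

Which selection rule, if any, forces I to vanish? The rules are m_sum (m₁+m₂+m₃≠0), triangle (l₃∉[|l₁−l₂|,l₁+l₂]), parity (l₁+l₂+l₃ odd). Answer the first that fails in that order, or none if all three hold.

m_sum

Σmᵢ = -1  ✗
l₃∈[|l₁−l₂|,l₁+l₂]=[2,4], have l₃=2
Σlᵢ = 6 ⇒ even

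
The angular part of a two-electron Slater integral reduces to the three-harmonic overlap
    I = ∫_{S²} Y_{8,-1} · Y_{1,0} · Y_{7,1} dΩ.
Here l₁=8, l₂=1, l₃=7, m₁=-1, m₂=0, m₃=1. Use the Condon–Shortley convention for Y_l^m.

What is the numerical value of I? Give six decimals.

m-sum 0 ✓  L=16 even ✓  7≤7≤9 ✓
Π(2lᵢ+1) = 17×3×15 = 765
triangle coeff Δ(8,1,7) = 1/2040
Σ_t [1,1]: t=1:−1/25401600 = -1/25401600
(3j)²=8/255 [(8 1 7; 0 0 0)], sign=+1
Σ_t [1,1]: t=1:−1/29030400 = -1/29030400
(3j)²=21/680 [(8 1 7; -1 0 1)], sign=-1
⇒ 4πI² = 63/85
I = (-1)√(63/85/(4π)) = -0.24285994

-0.242860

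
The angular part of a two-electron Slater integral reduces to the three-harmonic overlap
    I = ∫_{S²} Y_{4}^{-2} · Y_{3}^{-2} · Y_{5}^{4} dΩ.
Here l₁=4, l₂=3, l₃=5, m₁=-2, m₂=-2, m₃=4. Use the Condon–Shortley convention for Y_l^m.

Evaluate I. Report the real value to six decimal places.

0.143343

m-sum 0 ✓  L=12 even ✓  1≤5≤7 ✓
Π(2lᵢ+1) = 9×7×11 = 693
triangle coeff Δ(4,3,5) = 1/180180
Σ_t [0,2]: t=0:+1/576 t=1:−1/144 t=2:+1/576 = -1/288
(3j)²=20/1001 [(4 3 5; 0 0 0)], sign=+1
Σ_t [0,1]: t=0:+1/8640 t=1:−1/2880 = -1/4320
(3j)²=8/429 [(4 3 5; -2 -2 4)], sign=+1
⇒ 4πI² = 480/1859
I = (+1)√(480/1859/(4π)) = 0.14334284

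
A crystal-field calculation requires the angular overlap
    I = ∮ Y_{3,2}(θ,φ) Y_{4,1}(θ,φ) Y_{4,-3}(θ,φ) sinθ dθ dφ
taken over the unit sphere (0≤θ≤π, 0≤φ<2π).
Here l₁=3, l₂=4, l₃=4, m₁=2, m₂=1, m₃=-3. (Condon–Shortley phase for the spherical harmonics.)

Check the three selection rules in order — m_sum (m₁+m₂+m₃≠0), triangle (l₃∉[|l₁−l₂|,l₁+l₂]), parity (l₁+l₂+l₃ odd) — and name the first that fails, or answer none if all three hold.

m₁+m₂+m₃ = 2 + 1 − 3 = 0  ✓
triangle: |3−4|=1 ≤ l₃=4 ≤ 3+4=7  ✓
parity: l₁+l₂+l₃ = 11 is odd  ✗

parity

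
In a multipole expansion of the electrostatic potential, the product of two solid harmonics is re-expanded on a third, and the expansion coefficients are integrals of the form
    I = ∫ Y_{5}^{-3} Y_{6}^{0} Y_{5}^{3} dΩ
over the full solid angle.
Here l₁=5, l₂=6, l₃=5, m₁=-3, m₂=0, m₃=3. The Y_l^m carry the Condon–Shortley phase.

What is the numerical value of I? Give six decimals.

0.088978

m-sum 0 ✓  L=16 even ✓  1≤5≤11 ✓
Π(2lᵢ+1) = 11×13×11 = 1573
triangle coeff Δ(5,6,5) = 1/28588560
Σ_t [1,5]: t=1:−1/345600 t=2:+1/13824 t=3:−1/5184 t=4:+1/13824 t=5:−1/345600 = -7/129600
(3j)²=80/7293 [(5 6 5; 0 0 0)], sign=+1
Σ_t [4,6]: t=4:+1/55296 t=5:−1/86400 t=6:+1/2073600 = 29/4147200
(3j)²=841/145860 [(5 6 5; -3 0 3)], sign=+1
⇒ 4πI² = 3364/33813
I = (+1)√(3364/33813/(4π)) = 0.08897771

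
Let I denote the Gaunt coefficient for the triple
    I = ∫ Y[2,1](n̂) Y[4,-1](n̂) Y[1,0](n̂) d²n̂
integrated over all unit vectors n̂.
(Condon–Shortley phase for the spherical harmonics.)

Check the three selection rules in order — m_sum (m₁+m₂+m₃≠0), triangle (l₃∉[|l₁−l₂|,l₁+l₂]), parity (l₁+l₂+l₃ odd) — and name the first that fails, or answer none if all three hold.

triangle

Σmᵢ = 0  ✓
l₃∈[|l₁−l₂|,l₁+l₂]=[2,6], have l₃=1  ✗
Σlᵢ = 7 ⇒ odd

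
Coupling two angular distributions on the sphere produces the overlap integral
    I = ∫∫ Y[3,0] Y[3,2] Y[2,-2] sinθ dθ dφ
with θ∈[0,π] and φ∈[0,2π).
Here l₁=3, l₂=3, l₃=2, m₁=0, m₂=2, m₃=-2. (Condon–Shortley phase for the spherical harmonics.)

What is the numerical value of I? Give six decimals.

Checks pass: Σm=0; 8 even; l₃=2∈[0,6].
(2·3+1)(2·3+1)(2·2+1) = 245
Δ: 4! 2! 2! / 9! → 1/3780
sum: t=1:−1/24 t=2:+1/4 t=3:−1/24 = 1/6
3j²(3 3 2; 0 0 0) = Δ·Π!·Σ² = 4/105  (sign +1)
sum: t=3:−1/24 = -1/24
3j²(3 3 2; 0 2 -2) = Δ·Π!·Σ² = 1/21  (sign -1)
combine: 4πI² = 245·4/105·1/21 = 4/9
take √, sign -1: I = -0.18806319

-0.188063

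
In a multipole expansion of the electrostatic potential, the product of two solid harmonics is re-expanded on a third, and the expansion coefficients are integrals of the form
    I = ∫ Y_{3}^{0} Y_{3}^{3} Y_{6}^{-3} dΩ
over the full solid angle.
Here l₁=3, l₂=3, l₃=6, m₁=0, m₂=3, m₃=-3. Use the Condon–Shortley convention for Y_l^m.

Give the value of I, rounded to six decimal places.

Checks pass: Σm=0; 12 even; l₃=6∈[0,6].
(2·3+1)(2·3+1)(2·6+1) = 637
Δ: 0! 6! 6! / 13! → 1/12012
sum: t=0:+1/1296 = 1/1296
3j²(3 3 6; 0 0 0) = Δ·Π!·Σ² = 100/3003  (sign +1)
sum: t=0:+1/25920 = 1/25920
3j²(3 3 6; 0 3 -3) = Δ·Π!·Σ² = 1/143  (sign -1)
combine: 4πI² = 637·100/3003·1/143 = 700/4719
take √, sign -1: I = -0.10864734

-0.108647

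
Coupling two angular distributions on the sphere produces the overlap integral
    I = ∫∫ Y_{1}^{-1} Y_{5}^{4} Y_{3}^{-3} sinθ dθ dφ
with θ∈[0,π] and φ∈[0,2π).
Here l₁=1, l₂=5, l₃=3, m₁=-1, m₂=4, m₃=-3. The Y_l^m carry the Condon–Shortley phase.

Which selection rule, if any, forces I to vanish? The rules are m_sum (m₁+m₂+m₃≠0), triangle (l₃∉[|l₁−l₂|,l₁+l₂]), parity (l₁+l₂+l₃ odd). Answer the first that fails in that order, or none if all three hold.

triangle

Σmᵢ = 0  ✓
l₃∈[|l₁−l₂|,l₁+l₂]=[4,6], have l₃=3  ✗
Σlᵢ = 9 ⇒ odd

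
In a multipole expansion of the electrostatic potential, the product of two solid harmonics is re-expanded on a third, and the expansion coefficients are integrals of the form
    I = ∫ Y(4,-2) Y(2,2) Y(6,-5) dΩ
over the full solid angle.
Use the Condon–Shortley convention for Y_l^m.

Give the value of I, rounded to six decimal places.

0.000000

m-sum = -2 + 2 − 5 = -5 ≠ 0 ⇒ I = 0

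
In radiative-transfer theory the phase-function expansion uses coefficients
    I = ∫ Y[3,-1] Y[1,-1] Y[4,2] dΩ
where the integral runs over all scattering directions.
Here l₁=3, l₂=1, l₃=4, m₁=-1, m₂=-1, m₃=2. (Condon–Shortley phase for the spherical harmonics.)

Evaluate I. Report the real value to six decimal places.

0.238414

m-sum 0 ✓  L=8 even ✓  2≤4≤4 ✓
Π(2lᵢ+1) = 7×3×9 = 189
triangle coeff Δ(3,1,4) = 1/252
Σ_t [0,0]: t=0:+1/36 = 1/36
(3j)²=4/63 [(3 1 4; 0 0 0)], sign=+1
Σ_t [0,0]: t=0:+1/96 = 1/96
(3j)²=5/84 [(3 1 4; -1 -1 2)], sign=+1
⇒ 4πI² = 5/7
I = (+1)√(5/7/(4π)) = 0.23841361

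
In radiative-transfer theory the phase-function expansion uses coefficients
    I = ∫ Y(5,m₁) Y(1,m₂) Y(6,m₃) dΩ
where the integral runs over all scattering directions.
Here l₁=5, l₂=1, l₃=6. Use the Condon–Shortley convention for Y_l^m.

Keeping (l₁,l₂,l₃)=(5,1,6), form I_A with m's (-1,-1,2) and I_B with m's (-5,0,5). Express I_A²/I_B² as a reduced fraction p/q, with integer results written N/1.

Same 5,1,6: normalisation and zero-m 3j drop out of the ratio.
A: Δ: 0! 10! 2! / 13! → 1/858; sum: t=0:+1/34560 = 1/34560; 3j²(5 1 6; -1 -1 2) = Δ·Π!·Σ² = 14/429  (sign +1)
B: Δ: 0! 10! 2! / 13! → 1/858; sum: t=0:+1/3628800 = 1/3628800; 3j²(5 1 6; -5 0 5) = Δ·Π!·Σ² = 1/78  (sign -1)
I_A²/I_B² = (14/429)/(1/78) = 28/11

28/11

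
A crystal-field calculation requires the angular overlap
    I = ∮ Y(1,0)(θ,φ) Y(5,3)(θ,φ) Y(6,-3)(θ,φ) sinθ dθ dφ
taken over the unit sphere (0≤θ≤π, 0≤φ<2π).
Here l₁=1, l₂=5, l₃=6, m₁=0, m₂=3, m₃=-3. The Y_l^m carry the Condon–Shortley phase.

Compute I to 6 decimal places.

m-sum 0 ✓  L=12 even ✓  4≤6≤6 ✓
Π(2lᵢ+1) = 3×11×13 = 429
triangle coeff Δ(1,5,6) = 1/858
Σ_t [0,0]: t=0:+1/14400 = 1/14400
(3j)²=6/143 [(1 5 6; 0 0 0)], sign=+1
Σ_t [0,0]: t=0:+1/80640 = 1/80640
(3j)²=9/286 [(1 5 6; 0 3 -3)], sign=-1
⇒ 4πI² = 81/143
I = (-1)√(81/143/(4π)) = -0.21230956

-0.212310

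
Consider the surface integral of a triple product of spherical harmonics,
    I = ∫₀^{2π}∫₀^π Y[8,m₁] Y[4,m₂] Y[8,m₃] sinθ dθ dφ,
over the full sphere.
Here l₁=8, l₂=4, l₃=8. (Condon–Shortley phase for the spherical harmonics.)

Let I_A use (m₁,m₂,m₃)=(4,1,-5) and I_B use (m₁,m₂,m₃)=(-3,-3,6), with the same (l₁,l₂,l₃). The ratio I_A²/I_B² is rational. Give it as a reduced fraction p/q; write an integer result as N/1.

l's match ⇒ only the (l;m) 3-j factors differ between A and B.
A: triangle coeff Δ(8,4,8) = 1/185175900; Σ_t [1,4]: t=1:−1/313528320 t=2:+1/174182400 t=3:−1/958003200 t=4:+1/68976230400 = 1/656916480; (3j)²=5/1292 [(8 4 8; 4 1 -5)], sign=-1
B: triangle coeff Δ(8,4,8) = 1/185175900; Σ_t [0,1]: t=0:+1/5748019200 t=1:−1/1045094400 = -1/1277337600; (3j)²=9/646 [(8 4 8; -3 -3 6)], sign=-1
I_A²/I_B² = (5/1292)/(9/646) = 5/18

5/18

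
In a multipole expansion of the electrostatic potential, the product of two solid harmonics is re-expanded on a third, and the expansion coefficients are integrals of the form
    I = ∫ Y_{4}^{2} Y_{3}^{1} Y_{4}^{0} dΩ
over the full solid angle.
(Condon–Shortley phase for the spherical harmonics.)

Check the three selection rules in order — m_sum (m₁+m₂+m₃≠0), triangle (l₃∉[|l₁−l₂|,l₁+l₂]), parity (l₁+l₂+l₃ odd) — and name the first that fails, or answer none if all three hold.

m_sum

Σmᵢ = 3  ✗
l₃∈[|l₁−l₂|,l₁+l₂]=[1,7], have l₃=4
Σlᵢ = 11 ⇒ odd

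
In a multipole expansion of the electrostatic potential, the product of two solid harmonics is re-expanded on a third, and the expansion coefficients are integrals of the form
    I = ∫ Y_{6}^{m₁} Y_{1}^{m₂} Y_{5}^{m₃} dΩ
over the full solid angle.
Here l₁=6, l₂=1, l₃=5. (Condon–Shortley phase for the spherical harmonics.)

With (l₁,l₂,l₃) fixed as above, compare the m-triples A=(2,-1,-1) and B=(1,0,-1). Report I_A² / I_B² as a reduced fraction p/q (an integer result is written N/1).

Shared (l₁,l₂,l₃)=(6,1,5): N and (l;000)² cancel in I_A²/I_B².
A: Δ = 2!·10!·0!/13! = 1/858; Racah Σ t=0..0: t=0:+1/34560 = 1/34560; ⇒ 3j(6 1 5; 2 -1 -1)² = 14/429, sgn +1
B: Δ = 2!·10!·0!/13! = 1/858; Racah Σ t=1..1: t=1:−1/17280 = -1/17280; ⇒ 3j(6 1 5; 1 0 -1)² = 35/858, sgn -1
I_A²/I_B² = (14/429)/(35/858) = 4/5

4/5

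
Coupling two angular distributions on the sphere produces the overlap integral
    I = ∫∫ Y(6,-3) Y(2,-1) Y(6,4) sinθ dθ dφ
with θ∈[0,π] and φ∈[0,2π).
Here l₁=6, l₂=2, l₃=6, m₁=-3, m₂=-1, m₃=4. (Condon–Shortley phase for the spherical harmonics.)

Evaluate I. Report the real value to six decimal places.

m-sum 0 ✓  L=14 even ✓  4≤6≤8 ✓
Π(2lᵢ+1) = 13×5×13 = 845
triangle coeff Δ(6,2,6) = 1/90090
Σ_t [0,2]: t=0:+1/69120 t=1:−1/14400 t=2:+1/69120 = -7/172800
(3j)²=14/715 [(6 2 6; 0 0 0)], sign=-1
Σ_t [0,1]: t=0:+1/725760 t=1:−1/161280 = -1/207360
(3j)²=7/286 [(6 2 6; -3 -1 4)], sign=-1
⇒ 4πI² = 49/121
I = (+1)√(49/121/(4π)) = 0.17951487

0.179515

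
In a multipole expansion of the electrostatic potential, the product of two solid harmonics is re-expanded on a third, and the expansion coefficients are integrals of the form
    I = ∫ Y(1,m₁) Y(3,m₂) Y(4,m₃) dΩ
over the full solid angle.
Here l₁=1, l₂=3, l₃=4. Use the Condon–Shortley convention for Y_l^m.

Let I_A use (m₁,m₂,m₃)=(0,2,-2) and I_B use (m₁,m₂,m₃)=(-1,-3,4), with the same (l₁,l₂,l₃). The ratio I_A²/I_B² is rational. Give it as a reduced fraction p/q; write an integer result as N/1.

Same 1,3,4: normalisation and zero-m 3j drop out of the ratio.
A: Δ: 0! 2! 6! / 9! → 1/252; sum: t=0:+1/120 = 1/120; 3j²(1 3 4; 0 2 -2) = Δ·Π!·Σ² = 1/21  (sign +1)
B: Δ: 0! 2! 6! / 9! → 1/252; sum: t=0:+1/1440 = 1/1440; 3j²(1 3 4; -1 -3 4) = Δ·Π!·Σ² = 1/9  (sign +1)
I_A²/I_B² = (1/21)/(1/9) = 3/7

3/7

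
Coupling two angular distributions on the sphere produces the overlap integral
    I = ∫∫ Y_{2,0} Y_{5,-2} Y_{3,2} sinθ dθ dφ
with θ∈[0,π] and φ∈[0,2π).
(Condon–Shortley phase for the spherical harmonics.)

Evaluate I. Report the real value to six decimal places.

0.190188

Checks pass: Σm=0; 10 even; l₃=3∈[3,7].
(2·2+1)(2·5+1)(2·3+1) = 385
Δ: 4! 0! 6! / 11! → 1/2310
sum: t=2:+1/144 = 1/144
3j²(2 5 3; 0 0 0) = Δ·Π!·Σ² = 10/231  (sign -1)
sum: t=2:+1/480 = 1/480
3j²(2 5 3; 0 -2 2) = Δ·Π!·Σ² = 3/110  (sign -1)
combine: 4πI² = 385·10/231·3/110 = 5/11
take √, sign +1: I = 0.19018827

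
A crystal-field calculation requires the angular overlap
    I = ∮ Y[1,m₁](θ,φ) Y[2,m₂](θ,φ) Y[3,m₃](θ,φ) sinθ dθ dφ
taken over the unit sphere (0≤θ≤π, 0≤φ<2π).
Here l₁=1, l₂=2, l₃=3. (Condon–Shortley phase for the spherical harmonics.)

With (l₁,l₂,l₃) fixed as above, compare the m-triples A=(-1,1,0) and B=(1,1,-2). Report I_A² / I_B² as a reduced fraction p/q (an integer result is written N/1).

Shared (l₁,l₂,l₃)=(1,2,3): N and (l;000)² cancel in I_A²/I_B².
A: Δ = 0!·2!·4!/7! = 1/105; Racah Σ t=0..0: t=0:+1/12 = 1/12; ⇒ 3j(1 2 3; -1 1 0)² = 1/35, sgn -1
B: Δ = 0!·2!·4!/7! = 1/105; Racah Σ t=0..0: t=0:+1/12 = 1/12; ⇒ 3j(1 2 3; 1 1 -2)² = 2/21, sgn -1
I_A²/I_B² = (1/35)/(2/21) = 3/10

3/10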